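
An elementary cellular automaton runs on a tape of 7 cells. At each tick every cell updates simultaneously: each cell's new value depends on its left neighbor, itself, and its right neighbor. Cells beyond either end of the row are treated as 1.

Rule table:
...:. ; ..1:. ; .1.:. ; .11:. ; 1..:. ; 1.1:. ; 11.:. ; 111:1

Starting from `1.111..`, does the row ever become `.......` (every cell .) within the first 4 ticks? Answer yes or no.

tick 1: ...1...
tick 2: .......
all cells are . at tick 2

yes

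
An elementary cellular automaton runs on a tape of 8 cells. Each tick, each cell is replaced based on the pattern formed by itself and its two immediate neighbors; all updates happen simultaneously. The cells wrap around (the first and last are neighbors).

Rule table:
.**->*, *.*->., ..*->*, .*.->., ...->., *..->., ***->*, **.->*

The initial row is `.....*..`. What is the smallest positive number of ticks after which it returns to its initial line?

....*...
...*....
..*.....
.*......
*.......
.......*
......*.
.....*..

8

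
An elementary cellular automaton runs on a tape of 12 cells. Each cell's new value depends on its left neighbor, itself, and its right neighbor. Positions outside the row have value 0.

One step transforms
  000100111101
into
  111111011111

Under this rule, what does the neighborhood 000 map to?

1

At position 0 the neighborhood is 000; the next row has 1 there.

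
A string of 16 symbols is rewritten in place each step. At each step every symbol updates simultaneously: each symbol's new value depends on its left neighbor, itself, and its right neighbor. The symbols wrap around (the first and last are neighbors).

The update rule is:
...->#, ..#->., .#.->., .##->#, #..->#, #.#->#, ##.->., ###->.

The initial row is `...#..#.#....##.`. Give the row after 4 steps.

.#..#..#.#.#.#.#

##..#..#.###.#.#
..#..#..##..#.##
#..#..#.#.#..##.
.#..#..#.#.#.#.#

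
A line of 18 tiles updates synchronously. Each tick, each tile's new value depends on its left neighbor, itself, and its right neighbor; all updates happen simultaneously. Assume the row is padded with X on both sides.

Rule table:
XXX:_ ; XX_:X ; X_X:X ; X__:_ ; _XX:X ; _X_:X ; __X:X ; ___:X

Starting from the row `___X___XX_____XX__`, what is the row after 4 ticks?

tick 1: _XXX_XXXX_XXXXXX_X
tick 2: XX_XXX__XXX____XXX
tick 3: _XXX_X_XX_X_XXXX__
tick 4: XX_XXXXXXXXXX__X_X

XX_XXXXXXXXXX__X_X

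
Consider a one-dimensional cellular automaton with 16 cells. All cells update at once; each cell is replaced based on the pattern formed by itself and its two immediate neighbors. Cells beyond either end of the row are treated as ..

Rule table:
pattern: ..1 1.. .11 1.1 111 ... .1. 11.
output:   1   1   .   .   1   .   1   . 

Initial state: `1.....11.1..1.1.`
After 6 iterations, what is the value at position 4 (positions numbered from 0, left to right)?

iteration 1: 11...1...1111.11
iteration 2: ..1.111.1.11....
iteration 3: .11..1..1...1...
iteration 4: 1..1111111.111..
iteration 5: 111.11111...1.1.
iteration 6: .1...111.1.11.11
position 4 holds .

.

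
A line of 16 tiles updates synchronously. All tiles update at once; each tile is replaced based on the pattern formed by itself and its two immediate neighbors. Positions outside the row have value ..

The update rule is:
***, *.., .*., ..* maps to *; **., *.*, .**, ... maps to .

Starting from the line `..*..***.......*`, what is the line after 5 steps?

...*.*.*...***.*

.****.*.*.....**
*.**..*.**...*..
*...***...*.***.
**.*.*.*.**..*.*
...*.*.*...***.*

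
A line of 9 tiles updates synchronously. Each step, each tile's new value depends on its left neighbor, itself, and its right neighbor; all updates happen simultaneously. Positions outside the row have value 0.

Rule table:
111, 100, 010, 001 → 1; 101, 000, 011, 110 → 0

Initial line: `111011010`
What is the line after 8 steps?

010000011
111000100
010101110
110100101
000111101
001011001
011000111
100101010

100101010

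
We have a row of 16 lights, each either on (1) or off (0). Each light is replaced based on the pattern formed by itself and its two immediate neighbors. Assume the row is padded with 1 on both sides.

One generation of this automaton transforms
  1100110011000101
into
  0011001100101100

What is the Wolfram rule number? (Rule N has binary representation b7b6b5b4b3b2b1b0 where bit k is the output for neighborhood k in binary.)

position 0: 111 → 0  (bit 7 = 0)
position 1: 110 → 0  (bit 6 = 0)
position 14: 101 → 0  (bit 5 = 0)
position 2: 100 → 1  (bit 4 = 1)
position 4: 011 → 0  (bit 3 = 0)
position 13: 010 → 1  (bit 2 = 1)
position 3: 001 → 1  (bit 1 = 1)
position 11: 000 → 0  (bit 0 = 0)
bits b7..b0 = 00010110 = 22

22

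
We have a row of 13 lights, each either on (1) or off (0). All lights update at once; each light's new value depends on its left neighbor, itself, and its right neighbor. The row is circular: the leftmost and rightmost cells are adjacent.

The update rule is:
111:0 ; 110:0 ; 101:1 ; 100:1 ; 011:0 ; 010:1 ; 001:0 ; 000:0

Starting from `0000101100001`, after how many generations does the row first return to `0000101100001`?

generation 1: 1000110010001
generation 2: 0100001011000
generation 3: 0110001100100
generation 4: 0001000010110
generation 5: 0001100011001
generation 6: 1000010000101
generation 7: 0100011000110
generation 8: 0110000100001
generation 9: 1001000110001
generation 10: 0101100001000
generation 11: 0110010001100
generation 12: 0001011000010
generation 13: 0001100100011
generation 14: 1000010110000
generation 15: 1100011001000
generation 16: 0010000101100
generation 17: 0011000110010
generation 18: 0000100001011
generation 19: 1000110001100
generation 20: 1100001000010
generation 21: 0010001100011
generation 22: 1011000010000
generation 23: 1100100011000
generation 24: 0010110000100
generation 25: 0011001000110
generation 26: 0000101100001

26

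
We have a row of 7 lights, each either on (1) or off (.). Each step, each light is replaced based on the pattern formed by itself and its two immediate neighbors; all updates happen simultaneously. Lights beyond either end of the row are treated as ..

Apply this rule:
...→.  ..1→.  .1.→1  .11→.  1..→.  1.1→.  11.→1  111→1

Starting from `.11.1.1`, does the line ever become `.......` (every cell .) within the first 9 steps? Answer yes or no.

..1.1.1
..1.1.1  (fixed point — unchanged through step 9)
step 9 is ..1.1.1, still not uniform .

no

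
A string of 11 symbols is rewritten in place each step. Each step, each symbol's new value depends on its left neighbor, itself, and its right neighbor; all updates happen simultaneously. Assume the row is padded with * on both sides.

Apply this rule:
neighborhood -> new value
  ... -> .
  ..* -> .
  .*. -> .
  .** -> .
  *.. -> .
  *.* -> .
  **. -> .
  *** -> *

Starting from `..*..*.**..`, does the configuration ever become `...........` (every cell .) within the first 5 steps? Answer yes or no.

...........
all cells are . at step 1

yes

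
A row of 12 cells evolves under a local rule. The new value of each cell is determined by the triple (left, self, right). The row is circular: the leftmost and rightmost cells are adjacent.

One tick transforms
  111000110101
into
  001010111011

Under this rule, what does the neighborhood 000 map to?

1

At position 4 the neighborhood is 000; the next row has 1 there.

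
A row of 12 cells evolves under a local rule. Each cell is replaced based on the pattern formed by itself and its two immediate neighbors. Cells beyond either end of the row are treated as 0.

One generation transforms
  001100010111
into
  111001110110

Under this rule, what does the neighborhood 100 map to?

0

At position 4 the neighborhood is 100; the next row has 0 there.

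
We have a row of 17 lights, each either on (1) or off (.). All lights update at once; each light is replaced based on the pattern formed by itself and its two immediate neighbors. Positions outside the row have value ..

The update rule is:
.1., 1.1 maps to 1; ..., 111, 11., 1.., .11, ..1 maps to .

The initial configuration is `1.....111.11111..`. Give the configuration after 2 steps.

step 1: 1........1.......
step 2: 1........1.......

1........1.......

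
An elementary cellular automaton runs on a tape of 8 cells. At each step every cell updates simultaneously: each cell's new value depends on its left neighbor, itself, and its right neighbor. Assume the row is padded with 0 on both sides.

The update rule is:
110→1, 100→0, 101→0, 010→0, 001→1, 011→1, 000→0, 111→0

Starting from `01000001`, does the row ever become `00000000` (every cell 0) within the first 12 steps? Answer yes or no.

step 1: 10000010
step 2: 00000100
step 3: 00001000
step 4: 00010000
step 5: 00100000
step 6: 01000000
step 7: 10000000
step 8: 00000000
all cells are 0 at step 8

yes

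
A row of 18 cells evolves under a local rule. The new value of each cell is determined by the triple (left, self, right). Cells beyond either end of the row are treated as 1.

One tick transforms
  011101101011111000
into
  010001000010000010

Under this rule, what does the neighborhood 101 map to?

At position 0 the neighborhood is 101; the next row has 0 there.

0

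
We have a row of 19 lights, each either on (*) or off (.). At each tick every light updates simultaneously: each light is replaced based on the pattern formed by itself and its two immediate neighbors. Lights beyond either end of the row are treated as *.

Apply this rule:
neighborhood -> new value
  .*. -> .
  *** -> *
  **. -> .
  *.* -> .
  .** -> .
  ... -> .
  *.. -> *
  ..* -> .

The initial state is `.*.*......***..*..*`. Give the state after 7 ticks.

..*..*....*........

....*......*.*..*..
*....*........*..*.
.*....*........*...
..*....*........*..
*..*....*........*.
.*..*....*.........
..*..*....*........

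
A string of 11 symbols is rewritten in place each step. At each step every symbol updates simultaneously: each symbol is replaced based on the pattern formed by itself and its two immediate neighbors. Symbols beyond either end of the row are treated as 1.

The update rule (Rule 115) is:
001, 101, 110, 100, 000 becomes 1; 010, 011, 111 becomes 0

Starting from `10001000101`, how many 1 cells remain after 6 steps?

11110111010
00011001101
11101110110
00110011011
11011101100
01100110111
count of 1: 7

7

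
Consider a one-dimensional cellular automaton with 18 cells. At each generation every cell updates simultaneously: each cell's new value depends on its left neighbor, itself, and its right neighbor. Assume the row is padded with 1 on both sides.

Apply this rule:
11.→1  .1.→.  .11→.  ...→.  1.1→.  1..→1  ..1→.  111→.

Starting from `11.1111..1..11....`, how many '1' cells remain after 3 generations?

.1....11..1..11...
..1....11..1..11..
1..1....11..1..11.
count of 1: 7

7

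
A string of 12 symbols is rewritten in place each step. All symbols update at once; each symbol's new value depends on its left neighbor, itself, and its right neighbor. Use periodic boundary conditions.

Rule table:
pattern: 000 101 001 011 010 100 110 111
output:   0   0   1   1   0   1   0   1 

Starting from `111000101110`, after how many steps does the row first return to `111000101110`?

step 1: 110101001100
step 2: 100000111011
step 3: 010001110011
step 4: 001011101110
step 5: 010011001101
step 6: 001110111000
step 7: 011100110100
step 8: 111011100010
step 9: 110011010100
step 10: 101110000011
step 11: 001101000111
step 12: 111000101110

12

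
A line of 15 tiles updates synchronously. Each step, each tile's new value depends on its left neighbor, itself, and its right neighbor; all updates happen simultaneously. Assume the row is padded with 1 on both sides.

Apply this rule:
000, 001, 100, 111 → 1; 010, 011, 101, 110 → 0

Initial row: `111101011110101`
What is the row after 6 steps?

111000001100000
110111110011111
100011101101111
011101000000111
001000111111011
110111011110001

110111011110001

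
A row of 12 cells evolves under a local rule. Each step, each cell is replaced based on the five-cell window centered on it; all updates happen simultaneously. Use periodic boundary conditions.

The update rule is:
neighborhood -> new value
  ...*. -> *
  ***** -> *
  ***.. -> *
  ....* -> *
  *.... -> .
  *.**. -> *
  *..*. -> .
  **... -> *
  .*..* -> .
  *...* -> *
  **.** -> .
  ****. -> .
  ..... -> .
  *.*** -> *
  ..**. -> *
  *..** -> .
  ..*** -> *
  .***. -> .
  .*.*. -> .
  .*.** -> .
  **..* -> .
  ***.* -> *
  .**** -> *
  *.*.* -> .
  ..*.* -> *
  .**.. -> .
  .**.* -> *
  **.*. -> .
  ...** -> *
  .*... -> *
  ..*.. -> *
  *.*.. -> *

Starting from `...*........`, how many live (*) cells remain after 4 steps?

4

step 1: .****.......
step 2: ***.**.....*
step 3: *.*.*.*..***
step 4: *.....*..**.
count of *: 4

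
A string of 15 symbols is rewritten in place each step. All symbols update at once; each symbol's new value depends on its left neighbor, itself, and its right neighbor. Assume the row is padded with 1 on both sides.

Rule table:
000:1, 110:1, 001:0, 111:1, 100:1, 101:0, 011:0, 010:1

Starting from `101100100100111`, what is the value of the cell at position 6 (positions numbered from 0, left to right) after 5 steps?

100110110110011
110010010011001
111011011001100
111001001100110
111101100110010
position 6 holds 1

1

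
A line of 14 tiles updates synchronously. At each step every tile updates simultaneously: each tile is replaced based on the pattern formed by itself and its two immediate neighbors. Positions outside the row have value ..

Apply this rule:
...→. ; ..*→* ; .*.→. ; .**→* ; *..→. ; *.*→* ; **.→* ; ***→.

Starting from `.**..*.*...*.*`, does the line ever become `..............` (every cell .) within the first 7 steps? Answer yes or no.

no

step 1: ***.*.*...*.*.
step 2: *.**.*...*.*..
step 3: .****...*.*...
step 4: **..*..*.*....
step 5: **.*..*.*.....
step 6: ***..*.*......
step 7: *.*.*.*.......
step 7 is *.*.*.*......., still not uniform .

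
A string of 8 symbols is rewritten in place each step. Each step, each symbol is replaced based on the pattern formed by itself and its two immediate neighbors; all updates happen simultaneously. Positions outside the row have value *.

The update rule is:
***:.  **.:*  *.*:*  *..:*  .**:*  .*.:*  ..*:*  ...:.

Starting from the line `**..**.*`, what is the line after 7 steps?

step 1: .*******
step 2: **......
step 3: .**....*
step 4: ****..**
step 5: ...****.
step 6: *.**..**
step 7: *******.

*******.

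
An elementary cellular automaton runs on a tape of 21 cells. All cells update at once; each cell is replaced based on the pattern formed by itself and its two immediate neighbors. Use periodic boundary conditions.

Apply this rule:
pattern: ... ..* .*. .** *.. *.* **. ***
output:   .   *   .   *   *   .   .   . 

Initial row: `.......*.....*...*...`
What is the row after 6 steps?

......*.*...*.*.*.*..
.....*...*.*.......*.
....*.*.*...*.....*.*
*..*.....*.*.*...*...
.**.*...*.....*.*.*.*
.*...*.*.*...*.......

.*...*.*.*...*.......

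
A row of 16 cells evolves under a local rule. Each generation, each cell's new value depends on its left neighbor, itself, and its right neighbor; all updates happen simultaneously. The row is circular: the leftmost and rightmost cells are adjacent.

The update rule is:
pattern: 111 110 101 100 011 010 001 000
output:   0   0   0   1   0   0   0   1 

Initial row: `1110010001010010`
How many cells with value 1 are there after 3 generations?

generation 1: 0001001100001000
generation 2: 1100100011100111
generation 3: 0010011000010000
count of 1: 4

4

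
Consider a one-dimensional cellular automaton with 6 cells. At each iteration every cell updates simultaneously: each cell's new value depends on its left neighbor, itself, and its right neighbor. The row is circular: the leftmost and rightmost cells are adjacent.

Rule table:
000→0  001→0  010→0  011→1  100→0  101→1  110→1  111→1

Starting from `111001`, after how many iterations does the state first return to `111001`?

1

111001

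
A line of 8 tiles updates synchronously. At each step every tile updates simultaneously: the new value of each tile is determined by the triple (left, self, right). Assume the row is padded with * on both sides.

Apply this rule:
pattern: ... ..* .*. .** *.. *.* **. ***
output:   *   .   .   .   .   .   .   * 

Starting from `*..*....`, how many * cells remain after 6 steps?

.....**.
.***....
..*..**.
........
.******.
..****..
count of *: 4

4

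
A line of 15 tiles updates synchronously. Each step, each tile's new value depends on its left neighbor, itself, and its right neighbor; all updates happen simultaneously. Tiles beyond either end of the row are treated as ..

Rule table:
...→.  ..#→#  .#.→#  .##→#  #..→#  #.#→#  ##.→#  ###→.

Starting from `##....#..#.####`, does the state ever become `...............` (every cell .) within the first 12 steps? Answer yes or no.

###..#######..#
#.####.....####
###..##...##..#
#.######.######
###....###....#
#.##..##.##..##
###############
#.............#
##...........##
###.........###
#.##.......##.#
#####.....#####
step 12 is #####.....#####, still not uniform .

no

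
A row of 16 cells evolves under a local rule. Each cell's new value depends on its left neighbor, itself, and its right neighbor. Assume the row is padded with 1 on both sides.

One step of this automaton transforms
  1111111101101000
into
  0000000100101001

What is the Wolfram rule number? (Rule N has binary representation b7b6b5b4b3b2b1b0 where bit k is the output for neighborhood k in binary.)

position 0: 111 → 0  (bit 7 = 0)
position 7: 110 → 1  (bit 6 = 1)
position 8: 101 → 0  (bit 5 = 0)
position 13: 100 → 0  (bit 4 = 0)
position 9: 011 → 0  (bit 3 = 0)
position 12: 010 → 1  (bit 2 = 1)
position 15: 001 → 1  (bit 1 = 1)
position 14: 000 → 0  (bit 0 = 0)
bits b7..b0 = 01000110 = 70

70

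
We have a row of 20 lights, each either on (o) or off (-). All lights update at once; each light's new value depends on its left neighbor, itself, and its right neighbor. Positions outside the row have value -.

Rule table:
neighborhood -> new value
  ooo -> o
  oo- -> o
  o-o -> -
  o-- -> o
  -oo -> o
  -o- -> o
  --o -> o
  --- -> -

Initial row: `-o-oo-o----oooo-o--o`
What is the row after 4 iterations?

oo-oo-ooooooooo-oooo

oo-oo-oo--ooooo-oooo
oo-oo-ooooooooo-oooo
oo-oo-ooooooooo-oooo  (fixed point — unchanged through iteration 4)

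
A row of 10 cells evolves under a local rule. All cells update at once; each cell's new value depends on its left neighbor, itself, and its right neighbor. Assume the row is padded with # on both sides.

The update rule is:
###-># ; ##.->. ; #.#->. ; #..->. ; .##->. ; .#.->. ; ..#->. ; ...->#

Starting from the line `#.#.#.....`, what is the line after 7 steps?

....#####.

step 1: ......###.
step 2: .####..#..
step 3: ..##......
step 4: .....####.
step 5: .###..##..
step 6: ..#.......
step 7: ....#####.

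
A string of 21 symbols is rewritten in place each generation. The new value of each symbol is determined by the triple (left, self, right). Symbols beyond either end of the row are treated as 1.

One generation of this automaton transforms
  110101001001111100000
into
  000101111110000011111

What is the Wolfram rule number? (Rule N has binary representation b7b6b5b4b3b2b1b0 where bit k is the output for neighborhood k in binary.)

23

position 0: 111 → 0  (bit 7 = 0)
position 1: 110 → 0  (bit 6 = 0)
position 2: 101 → 0  (bit 5 = 0)
position 6: 100 → 1  (bit 4 = 1)
position 11: 011 → 0  (bit 3 = 0)
position 3: 010 → 1  (bit 2 = 1)
position 7: 001 → 1  (bit 1 = 1)
position 17: 000 → 1  (bit 0 = 1)
bits b7..b0 = 00010111 = 23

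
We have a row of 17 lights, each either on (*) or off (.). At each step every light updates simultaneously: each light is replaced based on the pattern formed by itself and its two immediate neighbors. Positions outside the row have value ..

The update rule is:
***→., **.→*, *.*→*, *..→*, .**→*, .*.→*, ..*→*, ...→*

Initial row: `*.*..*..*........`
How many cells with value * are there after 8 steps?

*****************
*...............*
*****************  (repeats step 1; period 2)
step 8: *...............*
count of *: 2

2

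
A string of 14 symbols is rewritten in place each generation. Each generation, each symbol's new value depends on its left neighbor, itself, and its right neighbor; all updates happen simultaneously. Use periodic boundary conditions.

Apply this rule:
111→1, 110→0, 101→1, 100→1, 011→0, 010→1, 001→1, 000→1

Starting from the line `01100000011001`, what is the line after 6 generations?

10011111100111
01101111011011
10010110100100
11111001111111
11110110111111
11101001011111

11101001011111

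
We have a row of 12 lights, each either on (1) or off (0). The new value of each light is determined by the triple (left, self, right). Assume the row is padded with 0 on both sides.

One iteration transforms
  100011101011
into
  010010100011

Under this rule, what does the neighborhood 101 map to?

0

At position 7 the neighborhood is 101; the next row has 0 there.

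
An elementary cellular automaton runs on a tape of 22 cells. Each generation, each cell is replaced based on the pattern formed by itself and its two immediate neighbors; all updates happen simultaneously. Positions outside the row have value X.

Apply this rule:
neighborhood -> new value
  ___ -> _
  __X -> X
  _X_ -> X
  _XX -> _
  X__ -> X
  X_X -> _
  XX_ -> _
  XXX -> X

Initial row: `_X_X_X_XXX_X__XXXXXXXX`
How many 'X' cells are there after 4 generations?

13

_X_X_X__X__XXX_XXXXXXX
_X_X_XXXXXX_X___XXXXXX
_X_X__XXXX__XX_X_XXXXX
_X_XXX_XX_XX___X__XXXX
count of X: 13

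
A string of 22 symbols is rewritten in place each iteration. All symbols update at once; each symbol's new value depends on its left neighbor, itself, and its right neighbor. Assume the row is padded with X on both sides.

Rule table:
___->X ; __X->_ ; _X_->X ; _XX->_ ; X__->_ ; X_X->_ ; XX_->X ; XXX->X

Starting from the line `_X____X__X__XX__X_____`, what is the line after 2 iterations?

_X__X_X__X_X_X__X__XX_

_X_XX_X__X___X__X_XXX_
_X__X_X__X_X_X__X__XX_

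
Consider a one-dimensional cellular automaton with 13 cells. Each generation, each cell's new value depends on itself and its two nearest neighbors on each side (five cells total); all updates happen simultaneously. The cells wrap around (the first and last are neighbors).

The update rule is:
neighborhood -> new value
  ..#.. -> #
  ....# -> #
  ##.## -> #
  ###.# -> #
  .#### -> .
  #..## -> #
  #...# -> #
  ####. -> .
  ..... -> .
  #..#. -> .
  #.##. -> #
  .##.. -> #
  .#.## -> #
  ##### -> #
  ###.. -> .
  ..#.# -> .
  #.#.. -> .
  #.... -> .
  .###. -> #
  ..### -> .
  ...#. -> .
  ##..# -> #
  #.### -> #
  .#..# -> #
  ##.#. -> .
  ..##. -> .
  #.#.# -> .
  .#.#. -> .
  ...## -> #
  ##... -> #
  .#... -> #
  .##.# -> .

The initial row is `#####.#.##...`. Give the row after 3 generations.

..#.#..######
#....##..##..
##.##.###.##.

##.##.###.##.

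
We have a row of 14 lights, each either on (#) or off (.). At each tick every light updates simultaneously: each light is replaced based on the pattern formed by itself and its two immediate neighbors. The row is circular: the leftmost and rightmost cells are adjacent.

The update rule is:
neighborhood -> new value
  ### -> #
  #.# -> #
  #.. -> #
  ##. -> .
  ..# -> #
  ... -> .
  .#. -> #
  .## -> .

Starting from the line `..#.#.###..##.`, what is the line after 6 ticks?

#.#####.#.###.

.#####.#.##..#
#.###.###..###
.#.#.#.#.##.##
#########..#..
.#######.#####
#.#####.#.###.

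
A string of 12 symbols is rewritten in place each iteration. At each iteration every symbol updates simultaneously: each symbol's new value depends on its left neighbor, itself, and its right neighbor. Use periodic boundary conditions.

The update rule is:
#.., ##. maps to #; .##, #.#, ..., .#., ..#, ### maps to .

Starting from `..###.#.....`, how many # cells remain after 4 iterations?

....#..#....
.....#..#...
......#..#..
.......#..#.
count of #: 2

2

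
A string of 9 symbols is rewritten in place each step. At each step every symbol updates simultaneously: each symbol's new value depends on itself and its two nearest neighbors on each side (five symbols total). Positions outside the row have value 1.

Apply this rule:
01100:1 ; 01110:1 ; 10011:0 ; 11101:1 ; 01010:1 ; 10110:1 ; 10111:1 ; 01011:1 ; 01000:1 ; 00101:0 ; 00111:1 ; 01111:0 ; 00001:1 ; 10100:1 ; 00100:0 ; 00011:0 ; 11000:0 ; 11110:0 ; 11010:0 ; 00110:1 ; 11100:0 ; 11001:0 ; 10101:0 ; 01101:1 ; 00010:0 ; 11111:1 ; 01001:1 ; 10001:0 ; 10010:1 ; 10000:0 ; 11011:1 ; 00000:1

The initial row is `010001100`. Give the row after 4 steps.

000101100

step 1: 011001100
step 2: 111001100
step 3: 100001100
step 4: 000101100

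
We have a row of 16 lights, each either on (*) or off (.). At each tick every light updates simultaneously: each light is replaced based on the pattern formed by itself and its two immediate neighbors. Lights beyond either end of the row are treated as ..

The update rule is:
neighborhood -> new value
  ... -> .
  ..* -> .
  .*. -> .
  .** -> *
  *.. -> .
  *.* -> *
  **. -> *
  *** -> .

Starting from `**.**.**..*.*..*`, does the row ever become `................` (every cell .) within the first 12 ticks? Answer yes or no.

********...*....
*......*........
................
all cells are . at tick 3

yes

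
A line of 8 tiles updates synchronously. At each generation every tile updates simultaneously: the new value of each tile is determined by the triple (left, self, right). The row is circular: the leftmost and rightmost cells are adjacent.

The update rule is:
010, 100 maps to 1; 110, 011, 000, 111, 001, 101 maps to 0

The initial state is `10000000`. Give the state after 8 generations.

generation 1: 11000000
generation 2: 00100000
generation 3: 00110000
generation 4: 00001000
generation 5: 00001100
generation 6: 00000010
generation 7: 00000011
generation 8: 10000000

10000000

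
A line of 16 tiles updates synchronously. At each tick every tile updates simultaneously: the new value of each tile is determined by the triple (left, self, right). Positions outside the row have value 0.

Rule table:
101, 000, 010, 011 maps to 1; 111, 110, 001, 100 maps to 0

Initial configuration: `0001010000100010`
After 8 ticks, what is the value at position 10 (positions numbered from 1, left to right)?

1

tick 1: 1101110110101010
tick 2: 1011001101111110
tick 3: 1110001011000000
tick 4: 1000101110011111
tick 5: 1010111000010000
tick 6: 1111100011010111
tick 7: 1000001010111100
tick 8: 1011101111100001
position 10 holds 1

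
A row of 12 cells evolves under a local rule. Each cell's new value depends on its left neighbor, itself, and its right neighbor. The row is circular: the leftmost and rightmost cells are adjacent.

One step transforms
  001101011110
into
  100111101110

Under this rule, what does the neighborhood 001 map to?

At position 1 the neighborhood is 001; the next row has 0 there.

0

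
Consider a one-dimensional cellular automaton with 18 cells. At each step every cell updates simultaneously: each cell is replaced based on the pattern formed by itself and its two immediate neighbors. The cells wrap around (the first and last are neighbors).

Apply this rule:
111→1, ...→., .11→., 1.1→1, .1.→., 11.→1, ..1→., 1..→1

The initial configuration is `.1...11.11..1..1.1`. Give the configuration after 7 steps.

1.1...11.11..1..1.
.1.1...11.11..1..1
1.1.1...11.11..1..
.1.1.1...11.11..1.
..1.1.1...11.11..1
1..1.1.1...11.11..
.1..1.1.1...11.11.

.1..1.1.1...11.11.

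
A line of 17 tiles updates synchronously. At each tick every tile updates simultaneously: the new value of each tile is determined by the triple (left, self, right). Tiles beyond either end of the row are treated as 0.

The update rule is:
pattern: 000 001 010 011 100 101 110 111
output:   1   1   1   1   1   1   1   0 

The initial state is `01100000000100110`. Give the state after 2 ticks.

11111111111111111
10000000000000001

10000000000000001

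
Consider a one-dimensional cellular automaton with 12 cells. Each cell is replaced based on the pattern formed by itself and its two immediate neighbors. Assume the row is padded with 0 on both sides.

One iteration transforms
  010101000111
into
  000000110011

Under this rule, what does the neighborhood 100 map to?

At position 6 the neighborhood is 100; the next row has 1 there.

1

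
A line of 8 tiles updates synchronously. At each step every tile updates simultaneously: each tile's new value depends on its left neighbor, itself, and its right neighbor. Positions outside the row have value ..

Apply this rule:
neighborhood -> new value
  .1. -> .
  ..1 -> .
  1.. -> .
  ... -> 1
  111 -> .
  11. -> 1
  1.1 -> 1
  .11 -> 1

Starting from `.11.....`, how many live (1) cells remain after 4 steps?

.11.1111
.1111..1
.1..1...
......11
count of 1: 2

2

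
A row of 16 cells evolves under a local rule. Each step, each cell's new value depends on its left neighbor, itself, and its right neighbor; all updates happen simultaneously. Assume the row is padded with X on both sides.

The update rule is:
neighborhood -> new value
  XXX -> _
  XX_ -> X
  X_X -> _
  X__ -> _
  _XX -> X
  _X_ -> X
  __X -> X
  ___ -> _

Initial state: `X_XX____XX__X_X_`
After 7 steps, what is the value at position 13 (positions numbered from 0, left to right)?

X_XX___XXX_XX_X_
X_XX__XX_X_XX_X_
X_XX_XXX_X_XX_X_
X_XX_X_X_X_XX_X_
X_XX_X_X_X_XX_X_  (fixed point — unchanged through step 7)
position 13 holds _

_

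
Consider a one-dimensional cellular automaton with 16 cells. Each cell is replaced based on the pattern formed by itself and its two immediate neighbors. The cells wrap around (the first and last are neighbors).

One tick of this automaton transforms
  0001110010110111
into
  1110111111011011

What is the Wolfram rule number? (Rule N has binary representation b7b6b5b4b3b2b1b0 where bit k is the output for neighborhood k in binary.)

position 4: 111 → 1  (bit 7 = 1)
position 5: 110 → 1  (bit 6 = 1)
position 9: 101 → 1  (bit 5 = 1)
position 0: 100 → 1  (bit 4 = 1)
position 3: 011 → 0  (bit 3 = 0)
position 8: 010 → 1  (bit 2 = 1)
position 2: 001 → 1  (bit 1 = 1)
position 1: 000 → 1  (bit 0 = 1)
bits b7..b0 = 11110111 = 247

247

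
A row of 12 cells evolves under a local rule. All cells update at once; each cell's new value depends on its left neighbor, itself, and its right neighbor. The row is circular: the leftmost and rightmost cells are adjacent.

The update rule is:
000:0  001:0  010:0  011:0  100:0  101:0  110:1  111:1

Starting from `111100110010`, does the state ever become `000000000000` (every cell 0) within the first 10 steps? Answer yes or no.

yes

step 1: 011100010000
step 2: 001100000000
step 3: 000100000000
step 4: 000000000000
all cells are 0 at step 4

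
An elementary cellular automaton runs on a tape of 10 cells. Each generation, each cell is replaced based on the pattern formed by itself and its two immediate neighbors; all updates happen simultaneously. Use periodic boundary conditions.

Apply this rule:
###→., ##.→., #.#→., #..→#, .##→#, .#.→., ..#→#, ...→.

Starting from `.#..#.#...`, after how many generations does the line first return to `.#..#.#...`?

generation 1: #.##...#..
generation 2: ..#.#.#.##
generation 3: ##......#.
generation 4: #.#....#..
generation 5: ...#..#.##
generation 6: #.#.##..#.
generation 7: ....#.##..
generation 8: ...#..#.#.
generation 9: ..#.##...#
generation 10: ##..#.#.#.
generation 11: #.##......
generation 12: ..#.#....#
generation 13: ##...#..#.
generation 14: #.#.#.##..
generation 15: ......#.##
generation 16: #....#..#.
generation 17: .#..#.##..
generation 18: #.##..#.#.
generation 19: ..#.##....
generation 20: .#..#.#...

20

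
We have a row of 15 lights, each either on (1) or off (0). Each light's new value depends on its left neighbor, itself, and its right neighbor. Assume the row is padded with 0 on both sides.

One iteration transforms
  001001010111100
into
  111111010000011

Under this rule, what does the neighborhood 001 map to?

1

At position 1 the neighborhood is 001; the next row has 1 there.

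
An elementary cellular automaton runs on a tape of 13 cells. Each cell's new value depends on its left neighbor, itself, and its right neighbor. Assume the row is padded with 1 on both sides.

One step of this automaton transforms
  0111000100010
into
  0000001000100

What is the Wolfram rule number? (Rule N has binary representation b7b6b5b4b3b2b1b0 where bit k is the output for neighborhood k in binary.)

position 2: 111 → 0  (bit 7 = 0)
position 3: 110 → 0  (bit 6 = 0)
position 0: 101 → 0  (bit 5 = 0)
position 4: 100 → 0  (bit 4 = 0)
position 1: 011 → 0  (bit 3 = 0)
position 7: 010 → 0  (bit 2 = 0)
position 6: 001 → 1  (bit 1 = 1)
position 5: 000 → 0  (bit 0 = 0)
bits b7..b0 = 00000010 = 2

2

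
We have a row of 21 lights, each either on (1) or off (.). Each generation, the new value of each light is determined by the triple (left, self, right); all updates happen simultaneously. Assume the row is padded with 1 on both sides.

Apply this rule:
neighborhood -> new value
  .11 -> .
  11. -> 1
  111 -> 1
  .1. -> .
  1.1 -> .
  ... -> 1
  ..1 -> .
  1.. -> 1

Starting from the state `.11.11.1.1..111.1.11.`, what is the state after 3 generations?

11..1..111..1..11111.

..1..1....1..11....1.
1..1..111..1..1111...
11..1..111..1..11111.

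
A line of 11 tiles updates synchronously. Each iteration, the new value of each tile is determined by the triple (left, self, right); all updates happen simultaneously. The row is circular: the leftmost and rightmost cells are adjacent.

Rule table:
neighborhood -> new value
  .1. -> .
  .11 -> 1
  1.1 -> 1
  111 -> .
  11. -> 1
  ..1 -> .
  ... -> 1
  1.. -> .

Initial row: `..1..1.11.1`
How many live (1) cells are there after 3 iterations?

......1111.
11111.1..1.
1...11....1
count of 1: 4

4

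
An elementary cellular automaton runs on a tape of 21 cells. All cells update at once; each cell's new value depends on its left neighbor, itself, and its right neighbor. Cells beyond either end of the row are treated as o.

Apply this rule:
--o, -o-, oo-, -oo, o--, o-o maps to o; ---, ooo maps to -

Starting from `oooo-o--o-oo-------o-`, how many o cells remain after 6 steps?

step 1: ---oooooooooo-----ooo
step 2: o-oo--------oo---oo--
step 3: ooooo------oooo-ooooo
step 4: ----oo----oo--ooo----
step 5: o--oooo--oooooo-oo--o
step 6: oooo--oooo----ooooooo
count of o: 15

15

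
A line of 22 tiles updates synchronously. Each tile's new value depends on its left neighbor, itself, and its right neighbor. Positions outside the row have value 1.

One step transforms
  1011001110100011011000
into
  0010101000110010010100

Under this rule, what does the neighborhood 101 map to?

0

At position 1 the neighborhood is 101; the next row has 0 there.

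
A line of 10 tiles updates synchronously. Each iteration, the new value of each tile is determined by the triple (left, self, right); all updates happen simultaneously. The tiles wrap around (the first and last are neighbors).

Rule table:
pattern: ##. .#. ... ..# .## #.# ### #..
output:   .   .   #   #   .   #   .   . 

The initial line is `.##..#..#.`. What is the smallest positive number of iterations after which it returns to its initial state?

#...#..#..
..##..#..#
.#...#..#.
#..##..#..
..#...#..#
.#..##..#.
#..#...#..
..#..##..#
.#..#...#.
#..#..##..
..#..#...#
.#..#..##.
#..#..#...
..#..#..##
.#..#..#..
#..#..#..#
..#..#..#.
##..#..#..
...#..#..#
.##..#..#.

20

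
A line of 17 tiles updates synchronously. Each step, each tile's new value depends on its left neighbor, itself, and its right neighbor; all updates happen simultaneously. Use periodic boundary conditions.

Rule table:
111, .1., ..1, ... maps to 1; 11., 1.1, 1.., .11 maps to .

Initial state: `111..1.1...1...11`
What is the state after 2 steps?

1..1...1..1......

step 1: 11..11.1.111.11.1
step 2: 1..1...1..1......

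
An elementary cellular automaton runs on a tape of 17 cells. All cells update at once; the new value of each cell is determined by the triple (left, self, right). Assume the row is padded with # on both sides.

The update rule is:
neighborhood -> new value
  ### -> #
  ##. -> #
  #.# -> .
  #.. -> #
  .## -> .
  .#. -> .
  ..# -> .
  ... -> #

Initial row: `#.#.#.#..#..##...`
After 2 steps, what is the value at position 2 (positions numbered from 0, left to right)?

#......#..#..###.
######..#..#..##.
position 2 holds #

#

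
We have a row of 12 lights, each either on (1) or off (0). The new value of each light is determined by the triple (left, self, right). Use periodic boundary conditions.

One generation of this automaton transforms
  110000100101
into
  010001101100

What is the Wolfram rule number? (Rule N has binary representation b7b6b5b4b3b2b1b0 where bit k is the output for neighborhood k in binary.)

position 0: 111 → 0  (bit 7 = 0)
position 1: 110 → 1  (bit 6 = 1)
position 10: 101 → 0  (bit 5 = 0)
position 2: 100 → 0  (bit 4 = 0)
position 11: 011 → 0  (bit 3 = 0)
position 6: 010 → 1  (bit 2 = 1)
position 5: 001 → 1  (bit 1 = 1)
position 3: 000 → 0  (bit 0 = 0)
bits b7..b0 = 01000110 = 70

70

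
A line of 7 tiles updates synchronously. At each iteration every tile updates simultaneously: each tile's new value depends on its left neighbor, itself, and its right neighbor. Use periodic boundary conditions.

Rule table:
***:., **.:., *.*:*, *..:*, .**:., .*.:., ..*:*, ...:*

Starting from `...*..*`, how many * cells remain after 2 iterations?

***.**.
...*..*
count of *: 2

2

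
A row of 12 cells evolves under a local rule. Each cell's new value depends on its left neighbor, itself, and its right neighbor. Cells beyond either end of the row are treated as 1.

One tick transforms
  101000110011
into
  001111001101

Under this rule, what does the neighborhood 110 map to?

0

At position 0 the neighborhood is 110; the next row has 0 there.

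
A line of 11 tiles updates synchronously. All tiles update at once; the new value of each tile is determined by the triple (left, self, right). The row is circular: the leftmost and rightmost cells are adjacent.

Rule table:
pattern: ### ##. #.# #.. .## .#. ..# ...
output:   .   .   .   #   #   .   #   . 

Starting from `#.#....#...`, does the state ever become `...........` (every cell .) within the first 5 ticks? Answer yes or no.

...#..#.#.#
#.#.##.....
....#.#...#
#..#...#.#.
.##.#.#....
tick 5 is .##.#.#...., still not uniform .

no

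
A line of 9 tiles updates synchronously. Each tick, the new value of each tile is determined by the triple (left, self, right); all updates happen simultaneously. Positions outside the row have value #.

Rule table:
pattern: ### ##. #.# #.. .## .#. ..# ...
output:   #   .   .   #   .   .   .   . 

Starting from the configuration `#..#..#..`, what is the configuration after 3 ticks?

#..#..#..

tick 1: .#..#..#.
tick 2: ..#..#...
tick 3: #..#..#..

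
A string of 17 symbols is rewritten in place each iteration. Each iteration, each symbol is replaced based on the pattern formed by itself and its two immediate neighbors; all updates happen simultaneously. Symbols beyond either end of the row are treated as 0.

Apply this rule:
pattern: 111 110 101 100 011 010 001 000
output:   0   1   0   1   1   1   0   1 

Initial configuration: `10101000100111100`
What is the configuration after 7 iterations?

iteration 1: 10101110110100111
iteration 2: 10101010110110101
iteration 3: 10101010110110101  (fixed point — unchanged through iteration 7)

10101010110110101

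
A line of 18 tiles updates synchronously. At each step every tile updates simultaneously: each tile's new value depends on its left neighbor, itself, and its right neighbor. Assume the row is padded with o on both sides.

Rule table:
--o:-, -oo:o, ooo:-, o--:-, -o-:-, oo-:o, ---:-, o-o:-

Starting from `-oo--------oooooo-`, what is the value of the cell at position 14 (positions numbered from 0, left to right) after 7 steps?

-

step 1: -oo--------o----o-
step 2: -oo---------------
step 3: -oo---------------  (fixed point — unchanged through step 7)
position 14 holds -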